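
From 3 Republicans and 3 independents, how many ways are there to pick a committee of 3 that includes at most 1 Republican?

Split by how many Republicans are chosen (0 through 1).
Sum: C(3,0)·C(3,3) + C(3,1)·C(3,2) = 1 + 9 = 10.

10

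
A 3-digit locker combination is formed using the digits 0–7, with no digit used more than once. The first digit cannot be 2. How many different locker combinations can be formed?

294

The first digit has 8−1 = 7 choices (anything except 2).
The remaining 2 digits are filled from the other 7 symbols without repetition: 7 × 6 = 42.
Total: 7 × 42 = 294.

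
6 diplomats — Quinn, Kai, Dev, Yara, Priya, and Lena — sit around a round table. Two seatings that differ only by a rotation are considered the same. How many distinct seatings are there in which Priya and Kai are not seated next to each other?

Without the restriction there are (5)! = 120 seatings.
Seatings with Priya beside Kai: treat them as a block with 2 internal orders, giving 2 × (4)! = 48.
Subtracting, 120 − 48 = 72.

72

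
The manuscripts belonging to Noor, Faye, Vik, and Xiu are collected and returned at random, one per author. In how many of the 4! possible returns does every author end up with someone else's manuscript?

9

Let Aᵢ be the assignments in which author i gets their own manuscript. We want the size of the complement of A₁∪…∪A_4.
By inclusion–exclusion this is Σ_{j=0}^{4} (−1)^j C(4,j)·(4−j)!.
Computing: 24 − 24 + 12 − 4 + 1 = 9.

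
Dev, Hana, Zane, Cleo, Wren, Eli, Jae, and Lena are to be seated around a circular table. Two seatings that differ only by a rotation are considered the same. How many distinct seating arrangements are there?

5040

Around a circle, 8 distinct people have 8!/8 = (7)! = 5040 rotationally distinct seatings.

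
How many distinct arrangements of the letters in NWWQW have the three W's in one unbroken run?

6

Treat the 3 copies of W as a single block. The multiset to arrange is then {WWW, N, Q}, 3 items in all.
All 3 items are distinct, so there are (3)! = 6 arrangements.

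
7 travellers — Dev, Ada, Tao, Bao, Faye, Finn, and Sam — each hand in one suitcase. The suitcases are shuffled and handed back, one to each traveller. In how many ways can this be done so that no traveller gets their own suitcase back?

1854

Let Aᵢ be the assignments in which traveller i gets their own suitcase. We want the size of the complement of A₁∪…∪A_7.
By inclusion–exclusion this is Σ_{j=0}^{7} (−1)^j C(7,j)·(7−j)!.
Computing: 5040 − 5040 + 2520 − 840 + 210 − 42 + 7 − 1 = 1854.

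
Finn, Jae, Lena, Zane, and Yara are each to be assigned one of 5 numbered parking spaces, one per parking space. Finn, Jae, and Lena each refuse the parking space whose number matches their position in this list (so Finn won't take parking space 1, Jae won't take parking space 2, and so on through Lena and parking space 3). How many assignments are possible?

64

Let Aᵢ (for i ∈ {1, 2, 3}) be the placements that put person i in their forbidden parking space. Any j of these fix j positions, leaving (5−j)! ways to fill the rest, and there are C(3,j) ways to pick which j.
By inclusion–exclusion, the number of valid placements is Σ_{j=0}^{3} (−1)^j C(3,j)·(5−j)!.
Computing: 120 − 72 + 18 − 2 = 64.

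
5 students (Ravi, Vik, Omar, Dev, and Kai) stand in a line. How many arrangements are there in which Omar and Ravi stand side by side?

Place the 3 others and the Omar-Ravi pair as 4 objects in a line; the pair has 2 internal arrangements.
That gives 2 × 4! = 2 × 24 = 48.

48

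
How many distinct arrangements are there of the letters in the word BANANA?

The 6 letters of BANANA have repeats: A appearing 3 times and N appearing twice.
So there are 6! / (3!·2!) = 60 distinguishable arrangements.

60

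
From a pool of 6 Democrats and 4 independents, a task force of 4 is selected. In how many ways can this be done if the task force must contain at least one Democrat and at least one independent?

Total 4-person selections from all 10: C(10,4) = 210.
Subtract selections that omit an entire group: no Democrats → C(4,4) = 1; no independents → C(6,4) = 15.
Both groups omitted at once is impossible, so 210 − 16 = 194.

194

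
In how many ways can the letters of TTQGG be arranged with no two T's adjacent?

18

There are 5!/(2!·2!) = 30 arrangements of TTQGG in total.
If the two T's are adjacent, glue them into one block, leaving 4 items to arrange: (4)!/(2!) = 12 ways.
Hence 30 − 12 = 18.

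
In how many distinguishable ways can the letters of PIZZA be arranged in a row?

The 5 letters of PIZZA have repeats: Z appearing twice.
So there are 5! / (2!) = 60 distinguishable arrangements.

60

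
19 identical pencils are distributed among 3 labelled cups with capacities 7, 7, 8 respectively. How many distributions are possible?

10

Ignoring the caps, the number of non-negative solutions to x_1+…+x_3 = 19 is C(21,2) = 210.
Subtract solutions that violate a single cap (substitute x_i' = x_i − (cap_i+1)): x_1 ≥ 8 gives C(13,2) = 78; x_2 ≥ 8 gives C(13,2) = 78; x_3 ≥ 9 gives C(12,2) = 66. Together 222.
Add back pairs where two caps are both exceeded: 10 + 6 + 6 = 22.
By inclusion–exclusion the count is 210 − 222 + 22 = 10.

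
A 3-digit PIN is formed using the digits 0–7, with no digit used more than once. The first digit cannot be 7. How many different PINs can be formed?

294

The first digit has 8−1 = 7 choices (anything except 7).
The remaining 2 digits are filled from the other 7 symbols without repetition: 7 × 6 = 42.
Total: 7 × 42 = 294.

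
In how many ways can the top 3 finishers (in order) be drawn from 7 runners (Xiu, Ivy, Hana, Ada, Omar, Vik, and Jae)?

There are 7 choices for 1st place, 6 for 2nd, and 5 for 3rd.
That gives 7 × 6 × 5 = 210.

210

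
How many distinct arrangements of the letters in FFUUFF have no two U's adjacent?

10

There are 6!/(4!·2!) = 15 arrangements of FFUUFF in total.
If the two U's are adjacent, glue them into one block, leaving 5 items to arrange: (5)!/(4!) = 5 ways.
Subtracting, 15 − 5 = 10 arrangements keep the U's apart.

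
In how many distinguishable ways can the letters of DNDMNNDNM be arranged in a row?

The 9 letters of DNDMNNDNM have repeats: D appearing 3 times, M appearing twice, and N appearing 4 times.
The number of distinct arrangements is 9!/(4!·3!·2!) = 362880/288 = 1260.

1260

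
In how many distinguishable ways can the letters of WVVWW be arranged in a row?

10

WVVWW has 5 letters with V appearing twice and W appearing 3 times.
So there are 5! / (3!·2!) = 10 distinguishable arrangements.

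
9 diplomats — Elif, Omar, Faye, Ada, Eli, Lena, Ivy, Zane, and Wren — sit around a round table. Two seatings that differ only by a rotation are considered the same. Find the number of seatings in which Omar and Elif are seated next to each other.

Glue Omar and Elif into a block (2 internal orders). Seating 8 units around a circle gives (7)! arrangements.
So 2 × (7)! = 2 × 5040 = 10080.

10080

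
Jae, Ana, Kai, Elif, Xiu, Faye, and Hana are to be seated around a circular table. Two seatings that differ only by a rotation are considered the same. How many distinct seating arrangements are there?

Around a circle, 7 distinct people have 7!/7 = (6)! = 720 rotationally distinct seatings.

720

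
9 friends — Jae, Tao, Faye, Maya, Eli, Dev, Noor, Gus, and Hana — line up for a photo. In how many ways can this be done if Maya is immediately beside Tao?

80640

Glue Maya and Tao into one block (2 internal orders), leaving 8 units to arrange in a row.
So the count is 2·(8)! = 80640.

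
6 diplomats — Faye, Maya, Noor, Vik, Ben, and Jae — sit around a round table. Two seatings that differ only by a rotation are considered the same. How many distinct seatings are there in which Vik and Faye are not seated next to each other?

72

Without the restriction there are (5)! = 120 seatings.
Those with Vik next to Faye: fuse the pair into one unit and seat 5 units around a circle — 2·(4)! = 48.
Subtracting, 120 − 48 = 72.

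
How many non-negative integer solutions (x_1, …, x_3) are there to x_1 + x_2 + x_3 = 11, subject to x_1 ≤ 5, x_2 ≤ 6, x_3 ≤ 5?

21

Without the upper bounds there are C(13,2) = 78 ways to split 11 among 3 variables.
Subtract solutions that violate a single cap (substitute x_i' = x_i − (cap_i+1)): x_1 ≥ 6 gives C(7,2) = 21; x_2 ≥ 7 gives C(6,2) = 15; x_3 ≥ 6 gives C(7,2) = 21. Together 57.
No two caps can be exceeded simultaneously, so the pair terms are all 0.
By inclusion–exclusion the count is 78 − 57 + 0 = 21.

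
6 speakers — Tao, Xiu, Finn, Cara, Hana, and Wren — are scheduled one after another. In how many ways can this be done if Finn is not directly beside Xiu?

Of the 6! = 720 arrangements, those with Finn and Xiu adjacent number 2 × 5! = 240 (treat the pair as a block with 2 internal orders).
Complementary counting: 720 − 240 = 480.

480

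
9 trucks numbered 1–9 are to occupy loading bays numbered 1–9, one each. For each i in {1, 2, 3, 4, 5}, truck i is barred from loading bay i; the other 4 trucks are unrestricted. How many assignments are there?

Let Aᵢ (for 1 ≤ i ≤ 5) be the placements that put truck i in its forbidden loading bay. Any j of these fix j positions, leaving (9−j)! ways to fill the rest, and there are C(5,j) ways to pick which j.
By inclusion–exclusion, the number of valid placements is Σ_{j=0}^{5} (−1)^j C(5,j)·(9−j)!.
Computing: 362880 − 201600 + 50400 − 7200 + 600 − 24 = 205056.

205056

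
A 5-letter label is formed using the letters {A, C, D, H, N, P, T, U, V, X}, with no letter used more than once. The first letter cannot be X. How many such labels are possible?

27216

The first letter has 10−1 = 9 choices (anything except X).
The remaining 4 letters are filled from the other 9 symbols without repetition: 9 × 8 × 7 × 6 = 3024.
Total: 9 × 3024 = 27216.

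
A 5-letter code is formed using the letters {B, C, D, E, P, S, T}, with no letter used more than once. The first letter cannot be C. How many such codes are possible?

2160

The first letter has 7−1 = 6 choices (anything except C).
The remaining 4 letters are filled from the other 6 symbols without repetition: 6 × 5 × 4 × 3 = 360.
Total: 6 × 360 = 2160.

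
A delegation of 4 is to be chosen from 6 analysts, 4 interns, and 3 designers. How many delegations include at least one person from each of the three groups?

Total 4-person selections from all 13: C(13,4) = 715.
Selections missing a whole group: no analysts → C(7,4) = 35; no interns → C(9,4) = 126; no designers → C(10,4) = 210.
Add back selections omitting two groups (i.e. drawn from a single group): C(6,4) + C(4,4) + C(3,4) = 16.
By inclusion–exclusion: 715 − 371 + 16 = 360.

360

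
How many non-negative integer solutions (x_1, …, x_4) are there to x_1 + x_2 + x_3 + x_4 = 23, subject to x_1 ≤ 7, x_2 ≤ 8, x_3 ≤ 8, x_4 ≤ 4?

Without the upper bounds there are C(26,3) = 2600 ways to split 23 among 4 variables.
Subtract solutions that violate a single cap (substitute x_i' = x_i − (cap_i+1)): x_1 ≥ 8 gives C(18,3) = 816; x_2 ≥ 9 gives C(17,3) = 680; x_3 ≥ 9 gives C(17,3) = 680; x_4 ≥ 5 gives C(21,3) = 1330. Together 3506.
Add back pairs where two caps are both exceeded: 84 + 84 + 286 + 56 + 220 + 220 = 950.
Subtract triples: 0 + 4 + 4 + 1 = 9.
By inclusion–exclusion the count is 2600 − 3506 + 950 − 9 = 35.

35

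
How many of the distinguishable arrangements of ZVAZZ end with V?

Fix V in the last position and arrange the remaining 4 letters.
Those 4 letters have Z appearing 3 times, giving (4)!/(3!) = 4.

4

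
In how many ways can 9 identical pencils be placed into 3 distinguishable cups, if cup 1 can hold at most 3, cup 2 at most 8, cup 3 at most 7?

Ignoring the caps, the number of non-negative solutions to x_1+…+x_3 = 9 is C(11,2) = 55.
Subtract solutions that violate a single cap (substitute x_i' = x_i − (cap_i+1)): x_1 ≥ 4 gives C(7,2) = 21; x_2 ≥ 9 gives C(2,2) = 1; x_3 ≥ 8 gives C(3,2) = 3. Together 25.
No two caps can be exceeded simultaneously, so the pair terms are all 0.
By inclusion–exclusion the count is 55 − 25 + 0 = 30.

30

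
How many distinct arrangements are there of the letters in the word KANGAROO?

KANGAROO has 8 letters with A appearing twice and O appearing twice.
So there are 8! / (2!·2!) = 10080 distinguishable arrangements.

10080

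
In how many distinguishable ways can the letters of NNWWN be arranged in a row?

NNWWN has 5 letters with N appearing 3 times and W appearing twice.
The number of distinct arrangements is 5!/(3!·2!) = 120/12 = 10.

10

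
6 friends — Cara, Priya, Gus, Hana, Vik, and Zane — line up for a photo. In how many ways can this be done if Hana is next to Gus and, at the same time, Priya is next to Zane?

96

Treat {Hana,Gus} as one block (2 orders) and {Priya,Zane} as another (2 orders).
That leaves 4 units to arrange: 2 × 2 × 4! = 4 × 24 = 96.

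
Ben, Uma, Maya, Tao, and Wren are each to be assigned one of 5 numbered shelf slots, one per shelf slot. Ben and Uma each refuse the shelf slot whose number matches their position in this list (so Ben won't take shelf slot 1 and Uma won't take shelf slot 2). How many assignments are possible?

78

Let Aᵢ (for i ∈ {1, 2}) be the placements that put person i in their forbidden shelf slot. Any j of these fix j positions, leaving (5−j)! ways to fill the rest, and there are C(2,j) ways to pick which j.
By inclusion–exclusion, the number of valid placements is Σ_{j=0}^{2} (−1)^j C(2,j)·(5−j)!.
Computing: 120 − 48 + 6 = 78.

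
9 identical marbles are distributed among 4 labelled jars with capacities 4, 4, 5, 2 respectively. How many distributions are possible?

Ignoring the caps, the number of non-negative solutions to x_1+…+x_4 = 9 is C(12,3) = 220.
Subtract solutions that violate a single cap (substitute x_i' = x_i − (cap_i+1)): x_1 ≥ 5 gives C(7,3) = 35; x_2 ≥ 5 gives C(7,3) = 35; x_3 ≥ 6 gives C(6,3) = 20; x_4 ≥ 3 gives C(9,3) = 84. Together 174.
Add back pairs where two caps are both exceeded: 0 + 0 + 4 + 0 + 4 + 1 = 9.
By inclusion–exclusion the count is 220 − 174 + 9 = 55.

55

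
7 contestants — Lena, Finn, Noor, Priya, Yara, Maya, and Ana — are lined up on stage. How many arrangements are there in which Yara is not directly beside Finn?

Of the 7! = 5040 arrangements, those with Yara and Finn adjacent number 2 × 6! = 1440 (treat the pair as a block with 2 internal orders).
Complementary counting: 5040 − 1440 = 3600.

3600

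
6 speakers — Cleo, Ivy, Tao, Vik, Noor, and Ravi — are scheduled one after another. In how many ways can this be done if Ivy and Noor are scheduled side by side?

Place the 4 others and the Ivy-Noor pair as 5 objects in a line; the pair has 2 internal arrangements.
So the count is 2·(5)! = 240.

240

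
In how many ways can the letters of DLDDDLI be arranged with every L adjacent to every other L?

Treat the 2 copies of L as a single block. The multiset to arrange is then {LL, D, D, D, D, I}, 6 items in all.
That gives (6)!/(4!) = 30 arrangements.

30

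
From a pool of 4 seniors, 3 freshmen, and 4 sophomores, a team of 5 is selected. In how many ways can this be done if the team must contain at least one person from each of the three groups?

Total 5-person selections from all 11: C(11,5) = 462.
Subtract selections that omit an entire group: no seniors → C(7,5) = 21; no freshmen → C(8,5) = 56; no sophomores → C(7,5) = 21.
Add back selections omitting two groups (i.e. drawn from a single group): C(4,5) + C(3,5) + C(4,5) = 0.
By inclusion–exclusion: 462 − 98 + 0 = 364.

364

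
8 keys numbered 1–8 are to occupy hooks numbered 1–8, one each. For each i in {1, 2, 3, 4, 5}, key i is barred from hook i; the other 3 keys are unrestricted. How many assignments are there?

21234

Let Aᵢ (for 1 ≤ i ≤ 5) be the placements that put key i in its forbidden hook. Any j of these fix j positions, leaving (8−j)! ways to fill the rest, and there are C(5,j) ways to pick which j.
By inclusion–exclusion, the number of valid placements is Σ_{j=0}^{5} (−1)^j C(5,j)·(8−j)!.
Computing: 40320 − 25200 + 7200 − 1200 + 120 − 6 = 21234.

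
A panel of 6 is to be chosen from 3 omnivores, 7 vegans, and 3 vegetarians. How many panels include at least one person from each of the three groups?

Total 6-person selections from all 13: C(13,6) = 1716.
Selections missing a whole group: no omnivores → C(10,6) = 210; no vegans → C(6,6) = 1; no vegetarians → C(10,6) = 210.
Add back selections omitting two groups (i.e. drawn from a single group): C(3,6) + C(7,6) + C(3,6) = 7.
By inclusion–exclusion: 1716 − 421 + 7 = 1302.

1302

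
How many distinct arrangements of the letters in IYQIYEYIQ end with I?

1680

With the last slot taken by I, it remains to arrange the other 8 letters (YQIYEYIQ).
Those 8 letters have I appearing twice, Q appearing twice, and Y appearing 3 times, giving (8)!/(3!·2!·2!) = 1680.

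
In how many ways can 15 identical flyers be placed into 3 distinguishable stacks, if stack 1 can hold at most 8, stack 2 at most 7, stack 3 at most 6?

28

Without the upper bounds there are C(17,2) = 136 ways to split 15 among 3 stacks.
Subtract solutions that violate a single cap (substitute x_i' = x_i − (cap_i+1)): x_1 ≥ 9 gives C(8,2) = 28; x_2 ≥ 8 gives C(9,2) = 36; x_3 ≥ 7 gives C(10,2) = 45. Together 109.
Add back pairs where two caps are both exceeded: 0 + 0 + 1 = 1.
By inclusion–exclusion the count is 136 − 109 + 1 = 28.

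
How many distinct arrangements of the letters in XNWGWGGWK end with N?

Fix N in the last position and arrange the remaining 8 letters.
Those 8 letters have G appearing 3 times and W appearing 3 times, giving (8)!/(3!·3!) = 1120.

1120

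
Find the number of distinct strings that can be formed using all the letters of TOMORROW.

TOMORROW has 8 letters with O appearing 3 times and R appearing twice.
So there are 8! / (3!·2!) = 3360 distinguishable arrangements.

3360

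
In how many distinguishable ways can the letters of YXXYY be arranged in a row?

The 5 letters of YXXYY have repeats: X appearing twice and Y appearing 3 times.
The number of distinct arrangements is 5!/(3!·2!) = 120/12 = 10.

10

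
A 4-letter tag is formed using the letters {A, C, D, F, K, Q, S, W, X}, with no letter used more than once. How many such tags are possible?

With no repetition, fill the 4 letters in order: 9 choices, then 8, down to 6.
That product is 9 × 8 × 7 × 6 = 3024.

3024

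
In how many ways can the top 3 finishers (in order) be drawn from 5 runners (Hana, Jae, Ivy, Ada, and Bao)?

60

This is an ordered selection of 3 from 5: P(5,3).
That gives 5 × 4 × 3 = 60.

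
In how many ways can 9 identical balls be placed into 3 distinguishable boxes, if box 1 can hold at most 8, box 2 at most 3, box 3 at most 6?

27

By stars and bars, unrestricted non-negative solutions to x_1+…+x_3 = 9 number C(9+2,2) = 55.
Subtract solutions that violate a single cap (substitute x_i' = x_i − (cap_i+1)): x_1 ≥ 9 gives C(2,2) = 1; x_2 ≥ 4 gives C(7,2) = 21; x_3 ≥ 7 gives C(4,2) = 6. Together 28.
No two caps can be exceeded simultaneously, so the pair terms are all 0.
By inclusion–exclusion the count is 55 − 28 + 0 = 27.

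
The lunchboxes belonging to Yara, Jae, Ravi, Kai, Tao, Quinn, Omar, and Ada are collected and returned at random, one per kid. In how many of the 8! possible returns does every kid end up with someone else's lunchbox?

This is the derangement count D_8: permutations of 8 items with no fixed point.
By inclusion–exclusion this is Σ_{j=0}^{8} (−1)^j C(8,j)·(8−j)!.
Computing: 40320 − 40320 + 20160 − 6720 + 1680 − 336 + 56 − 8 + 1 = 14833.

14833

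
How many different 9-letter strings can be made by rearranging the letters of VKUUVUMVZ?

10080

Letter multiplicities in VKUUVUMVZ: K×1, M×1, U×3, V×3, Z×1.
Dividing 9! = 362880 by 3!·3! = 36 for the repeated letters gives 10080.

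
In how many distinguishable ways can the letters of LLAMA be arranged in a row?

LLAMA has 5 letters with A appearing twice and L appearing twice.
So there are 5! / (2!·2!) = 30 distinguishable arrangements.

30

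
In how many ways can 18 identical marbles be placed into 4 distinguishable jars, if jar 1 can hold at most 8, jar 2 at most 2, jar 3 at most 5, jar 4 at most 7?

Ignoring the caps, the number of non-negative solutions to x_1+…+x_4 = 18 is C(21,3) = 1330.
Subtract solutions that violate a single cap (substitute x_i' = x_i − (cap_i+1)): x_1 ≥ 9 gives C(12,3) = 220; x_2 ≥ 3 gives C(18,3) = 816; x_3 ≥ 6 gives C(15,3) = 455; x_4 ≥ 8 gives C(13,3) = 286. Together 1777.
Add back pairs where two caps are both exceeded: 84 + 20 + 4 + 220 + 120 + 35 = 483.
Subtract triples: 1 + 0 + 0 + 4 = 5.
By inclusion–exclusion the count is 1330 − 1777 + 483 − 5 = 31.

31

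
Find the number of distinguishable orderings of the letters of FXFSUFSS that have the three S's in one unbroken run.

120

Treat the 3 copies of S as a single block. The multiset to arrange is then {SSS, F, F, F, U, X}, 6 items in all.
That gives (6)!/(3!) = 120 arrangements.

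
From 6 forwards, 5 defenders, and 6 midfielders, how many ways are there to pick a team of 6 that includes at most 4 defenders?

Split by how many defenders are chosen (0 through 4).
Sum: C(5,0)·C(12,6) + C(5,1)·C(12,5) + C(5,2)·C(12,4) + C(5,3)·C(12,3) + C(5,4)·C(12,2) = 924 + 3960 + 4950 + 2200 + 330 = 12364.

12364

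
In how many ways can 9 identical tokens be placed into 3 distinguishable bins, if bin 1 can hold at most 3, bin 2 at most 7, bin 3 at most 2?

Without the upper bounds there are C(11,2) = 55 ways to split 9 among 3 bins.
Subtract solutions that violate a single cap (substitute x_i' = x_i − (cap_i+1)): x_1 ≥ 4 gives C(7,2) = 21; x_2 ≥ 8 gives C(3,2) = 3; x_3 ≥ 3 gives C(8,2) = 28. Together 52.
Add back pairs where two caps are both exceeded: 0 + 6 + 0 = 6.
By inclusion–exclusion the count is 55 − 52 + 6 = 9.

9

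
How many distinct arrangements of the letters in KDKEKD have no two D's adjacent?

There are 6!/(3!·2!) = 60 arrangements of KDKEKD in total.
If the two D's are adjacent, glue them into one block, leaving 5 items to arrange: (5)!/(3!) = 20 ways.
Subtracting, 60 − 20 = 40 arrangements keep the D's apart.

40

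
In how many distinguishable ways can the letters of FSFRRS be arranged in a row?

Letter multiplicities in FSFRRS: F×2, R×2, S×2.
Dividing 6! = 720 by 2!·2!·2! = 8 for the repeated letters gives 90.

90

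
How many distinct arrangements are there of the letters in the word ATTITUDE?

Letter multiplicities in ATTITUDE: A×1, D×1, E×1, I×1, T×3, U×1.
So there are 8! / (3!) = 6720 distinguishable arrangements.

6720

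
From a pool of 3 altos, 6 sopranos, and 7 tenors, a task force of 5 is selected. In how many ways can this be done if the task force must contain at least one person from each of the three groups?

2730

With no constraint there are C(16,5) = 4368 possible selections.
Selections missing a whole group: no altos → C(13,5) = 1287; no sopranos → C(10,5) = 252; no tenors → C(9,5) = 126.
Add back selections omitting two groups (i.e. drawn from a single group): C(3,5) + C(6,5) + C(7,5) = 27.
By inclusion–exclusion: 4368 − 1665 + 27 = 2730.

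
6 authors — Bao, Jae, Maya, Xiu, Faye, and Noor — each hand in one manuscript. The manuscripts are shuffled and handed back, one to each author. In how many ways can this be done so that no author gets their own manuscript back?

265

This is the derangement count D_6: permutations of 6 items with no fixed point.
By inclusion–exclusion this is Σ_{j=0}^{6} (−1)^j C(6,j)·(6−j)!.
Computing: 720 − 720 + 360 − 120 + 30 − 6 + 1 = 265.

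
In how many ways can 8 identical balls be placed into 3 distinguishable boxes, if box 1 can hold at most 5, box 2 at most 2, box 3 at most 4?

Ignoring the caps, the number of non-negative solutions to x_1+…+x_3 = 8 is C(10,2) = 45.
Subtract solutions that violate a single cap (substitute x_i' = x_i − (cap_i+1)): x_1 ≥ 6 gives C(4,2) = 6; x_2 ≥ 3 gives C(7,2) = 21; x_3 ≥ 5 gives C(5,2) = 10. Together 37.
Add back pairs where two caps are both exceeded: 0 + 0 + 1 = 1.
By inclusion–exclusion the count is 45 − 37 + 1 = 9.

9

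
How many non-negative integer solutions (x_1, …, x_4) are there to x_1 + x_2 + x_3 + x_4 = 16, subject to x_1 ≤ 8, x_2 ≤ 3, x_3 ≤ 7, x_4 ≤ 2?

Without the upper bounds there are C(19,3) = 969 ways to split 16 among 4 variables.
Subtract solutions that violate a single cap (substitute x_i' = x_i − (cap_i+1)): x_1 ≥ 9 gives C(10,3) = 120; x_2 ≥ 4 gives C(15,3) = 455; x_3 ≥ 8 gives C(11,3) = 165; x_4 ≥ 3 gives C(16,3) = 560. Together 1300.
Add back pairs where two caps are both exceeded: 20 + 0 + 35 + 35 + 220 + 56 = 366.
Subtract triples: 0 + 1 + 0 + 4 = 5.
By inclusion–exclusion the count is 969 − 1300 + 366 − 5 = 30.

30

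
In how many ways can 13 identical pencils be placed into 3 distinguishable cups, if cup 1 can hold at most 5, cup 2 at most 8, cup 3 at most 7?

By stars and bars, unrestricted non-negative solutions to x_1+…+x_3 = 13 number C(13+2,2) = 105.
Subtract solutions that violate a single cap (substitute x_i' = x_i − (cap_i+1)): x_1 ≥ 6 gives C(9,2) = 36; x_2 ≥ 9 gives C(6,2) = 15; x_3 ≥ 8 gives C(7,2) = 21. Together 72.
No two caps can be exceeded simultaneously, so the pair terms are all 0.
By inclusion–exclusion the count is 105 − 72 + 0 = 33.

33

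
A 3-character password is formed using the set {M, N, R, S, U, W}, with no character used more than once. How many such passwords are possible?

This is a permutation of 3 out of 6: P(6,3) = 6!/3!.
6 × 5 × 4 = 120.

120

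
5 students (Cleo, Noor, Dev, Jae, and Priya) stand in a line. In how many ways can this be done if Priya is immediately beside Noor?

Place the 3 others and the Priya-Noor pair as 4 objects in a line; the pair has 2 internal arrangements.
That gives 2 × 4! = 2 × 24 = 48.

48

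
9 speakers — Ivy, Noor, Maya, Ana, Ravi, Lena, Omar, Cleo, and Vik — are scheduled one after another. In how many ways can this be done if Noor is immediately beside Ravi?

Glue Noor and Ravi into one block (2 internal orders), leaving 8 units to arrange in a row.
So the count is 2·(8)! = 80640.

80640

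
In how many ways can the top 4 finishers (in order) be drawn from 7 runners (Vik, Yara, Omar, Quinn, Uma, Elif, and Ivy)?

This is an ordered selection of 4 from 7: P(7,4).
That gives 7 × 6 × 5 × 4 = 840.

840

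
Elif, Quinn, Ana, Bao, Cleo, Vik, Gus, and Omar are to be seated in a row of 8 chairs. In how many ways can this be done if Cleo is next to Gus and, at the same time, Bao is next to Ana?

2880

Treat {Cleo,Gus} as one block (2 orders) and {Bao,Ana} as another (2 orders).
That leaves 6 units to arrange: 2 × 2 × 6! = 4 × 720 = 2880.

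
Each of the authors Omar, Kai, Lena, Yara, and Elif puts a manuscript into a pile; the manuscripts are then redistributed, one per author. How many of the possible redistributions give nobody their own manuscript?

Let Aᵢ be the assignments in which author i gets their own manuscript. We want the size of the complement of A₁∪…∪A_5.
By inclusion–exclusion this is Σ_{j=0}^{5} (−1)^j C(5,j)·(5−j)!.
Computing: 120 − 120 + 60 − 20 + 5 − 1 = 44.

44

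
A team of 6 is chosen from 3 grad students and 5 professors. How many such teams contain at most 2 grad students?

Split by how many grad students are chosen (0 through 2).
Sum: C(3,0)·C(5,6) + C(3,1)·C(5,5) + C(3,2)·C(5,4) = 0 + 3 + 15 = 18.

18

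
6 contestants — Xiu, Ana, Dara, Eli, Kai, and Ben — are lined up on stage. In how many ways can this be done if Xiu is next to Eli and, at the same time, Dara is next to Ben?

96

Treat {Xiu,Eli} as one block (2 orders) and {Dara,Ben} as another (2 orders).
That leaves 4 units to arrange: 2 × 2 × 4! = 4 × 24 = 96.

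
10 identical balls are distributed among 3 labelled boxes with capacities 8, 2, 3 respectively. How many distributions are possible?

9

Ignoring the caps, the number of non-negative solutions to x_1+…+x_3 = 10 is C(12,2) = 66.
Subtract solutions that violate a single cap (substitute x_i' = x_i − (cap_i+1)): x_1 ≥ 9 gives C(3,2) = 3; x_2 ≥ 3 gives C(9,2) = 36; x_3 ≥ 4 gives C(8,2) = 28. Together 67.
Add back pairs where two caps are both exceeded: 0 + 0 + 10 = 10.
By inclusion–exclusion the count is 66 − 67 + 10 = 9.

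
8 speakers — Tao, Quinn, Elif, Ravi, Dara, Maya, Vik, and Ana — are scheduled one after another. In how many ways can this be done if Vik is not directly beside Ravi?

30240

Of the 8! = 40320 arrangements, those with Vik and Ravi adjacent number 2 × 7! = 10080 (treat the pair as a block with 2 internal orders).
So 40320 − 10080 = 30240 arrangements keep them apart.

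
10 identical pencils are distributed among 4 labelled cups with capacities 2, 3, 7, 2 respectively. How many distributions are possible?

26

Ignoring the caps, the number of non-negative solutions to x_1+…+x_4 = 10 is C(13,3) = 286.
Subtract solutions that violate a single cap (substitute x_i' = x_i − (cap_i+1)): x_1 ≥ 3 gives C(10,3) = 120; x_2 ≥ 4 gives C(9,3) = 84; x_3 ≥ 8 gives C(5,3) = 10; x_4 ≥ 3 gives C(10,3) = 120. Together 334.
Add back pairs where two caps are both exceeded: 20 + 0 + 35 + 0 + 20 + 0 = 75.
Subtract triples: 0 + 1 + 0 + 0 = 1.
By inclusion–exclusion the count is 286 − 334 + 75 − 1 = 26.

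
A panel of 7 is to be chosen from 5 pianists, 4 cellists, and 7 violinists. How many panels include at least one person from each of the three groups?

Total 7-person selections from all 16: C(16,7) = 11440.
Selections missing a whole group: no pianists → C(11,7) = 330; no cellists → C(12,7) = 792; no violinists → C(9,7) = 36.
Add back selections omitting two groups (i.e. drawn from a single group): C(5,7) + C(4,7) + C(7,7) = 1.
By inclusion–exclusion: 11440 − 1158 + 1 = 10283.

10283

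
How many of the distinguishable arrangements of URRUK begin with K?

With the first slot taken by K, it remains to arrange the other 4 letters (URRU).
Those 4 letters have R appearing twice and U appearing twice, giving (4)!/(2!·2!) = 6.

6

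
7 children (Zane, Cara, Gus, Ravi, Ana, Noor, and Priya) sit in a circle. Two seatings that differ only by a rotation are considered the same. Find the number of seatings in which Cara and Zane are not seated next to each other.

480

Without the restriction there are (6)! = 720 seatings.
Seatings with Cara beside Zane: treat them as a block with 2 internal orders, giving 2 × (5)! = 240.
Subtracting, 720 − 240 = 480.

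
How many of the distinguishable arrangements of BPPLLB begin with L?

With the first slot taken by L, it remains to arrange the other 5 letters (BPPLB).
Those 5 letters have B appearing twice and P appearing twice, giving (5)!/(2!·2!) = 30.

30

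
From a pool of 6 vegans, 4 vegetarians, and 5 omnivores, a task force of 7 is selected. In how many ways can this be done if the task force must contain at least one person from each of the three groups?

Unrestricted: C(15,7) = 6435 ways to pick any 7 of the 15.
Selections missing a whole group: no vegans → C(9,7) = 36; no vegetarians → C(11,7) = 330; no omnivores → C(10,7) = 120.
Add back selections omitting two groups (i.e. drawn from a single group): C(6,7) + C(4,7) + C(5,7) = 0.
By inclusion–exclusion: 6435 − 486 + 0 = 5949.

5949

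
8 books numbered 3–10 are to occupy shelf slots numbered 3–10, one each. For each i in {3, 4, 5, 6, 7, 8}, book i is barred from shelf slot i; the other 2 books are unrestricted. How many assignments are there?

18806

Let Aᵢ (for 3 ≤ i ≤ 8) be the placements that put book i in its forbidden shelf slot. Any j of these fix j positions, leaving (8−j)! ways to fill the rest, and there are C(6,j) ways to pick which j.
By inclusion–exclusion, the number of valid placements is Σ_{j=0}^{6} (−1)^j C(6,j)·(8−j)!.
Computing: 40320 − 30240 + 10800 − 2400 + 360 − 36 + 2 = 18806.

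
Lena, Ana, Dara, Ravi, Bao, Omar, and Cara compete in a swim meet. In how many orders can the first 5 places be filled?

This is an ordered selection of 5 from 7: P(7,5).
That gives 7 × 6 × 5 × 4 × 3 = 2520.

2520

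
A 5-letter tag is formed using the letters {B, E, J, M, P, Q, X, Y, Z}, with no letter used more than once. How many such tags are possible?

15120

Choose and order 5 of the 9 symbols: the first letter has 9 options, the next 8, and so on down to 5.
9 × 8 × 7 × 6 × 5 = 15120.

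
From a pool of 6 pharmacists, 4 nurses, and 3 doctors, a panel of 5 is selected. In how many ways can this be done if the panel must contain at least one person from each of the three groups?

Total 5-person selections from all 13: C(13,5) = 1287.
Selections missing a whole group: no pharmacists → C(7,5) = 21; no nurses → C(9,5) = 126; no doctors → C(10,5) = 252.
Add back selections omitting two groups (i.e. drawn from a single group): C(6,5) + C(4,5) + C(3,5) = 6.
By inclusion–exclusion: 1287 − 399 + 6 = 894.

894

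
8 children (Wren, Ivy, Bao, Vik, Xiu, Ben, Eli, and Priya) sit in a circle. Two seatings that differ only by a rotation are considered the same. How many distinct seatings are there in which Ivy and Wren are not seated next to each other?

Without the restriction there are (7)! = 5040 seatings.
Seatings with Ivy beside Wren: treat them as a block with 2 internal orders, giving 2 × (6)! = 1440.
Subtracting, 5040 − 1440 = 3600.

3600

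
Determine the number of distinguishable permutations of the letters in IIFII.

5

The 5 letters of IIFII have repeats: I appearing 4 times.
So there are 5! / (4!) = 5 distinguishable arrangements.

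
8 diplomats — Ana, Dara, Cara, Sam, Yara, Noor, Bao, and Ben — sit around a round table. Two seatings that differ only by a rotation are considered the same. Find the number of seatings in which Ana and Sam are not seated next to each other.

All circular seatings of 8 people number (7)! = 5040.
Those with Ana next to Sam: fuse the pair into one unit and seat 7 units around a circle — 2·(6)! = 1440.
Subtracting, 5040 − 1440 = 3600.

3600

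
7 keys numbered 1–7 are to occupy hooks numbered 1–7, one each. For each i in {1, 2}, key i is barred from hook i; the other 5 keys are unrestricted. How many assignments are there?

3720

Let Aᵢ (for i ∈ {1, 2}) be the placements that put key i in its forbidden hook. Any j of these fix j positions, leaving (7−j)! ways to fill the rest, and there are C(2,j) ways to pick which j.
By inclusion–exclusion, the number of valid placements is Σ_{j=0}^{2} (−1)^j C(2,j)·(7−j)!.
Computing: 5040 − 1440 + 120 = 3720.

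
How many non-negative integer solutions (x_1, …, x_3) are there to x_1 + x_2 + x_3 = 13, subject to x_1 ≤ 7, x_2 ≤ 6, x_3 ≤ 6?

28

Without the upper bounds there are C(15,2) = 105 ways to split 13 among 3 variables.
Subtract solutions that violate a single cap (substitute x_i' = x_i − (cap_i+1)): x_1 ≥ 8 gives C(7,2) = 21; x_2 ≥ 7 gives C(8,2) = 28; x_3 ≥ 7 gives C(8,2) = 28. Together 77.
No two caps can be exceeded simultaneously, so the pair terms are all 0.
By inclusion–exclusion the count is 105 − 77 + 0 = 28.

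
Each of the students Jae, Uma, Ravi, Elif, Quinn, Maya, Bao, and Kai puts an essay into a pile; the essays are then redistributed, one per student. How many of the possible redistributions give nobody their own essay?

This is the derangement count D_8: permutations of 8 items with no fixed point.
By inclusion–exclusion this is Σ_{j=0}^{8} (−1)^j C(8,j)·(8−j)!.
Computing: 40320 − 40320 + 20160 − 6720 + 1680 − 336 + 56 − 8 + 1 = 14833.

14833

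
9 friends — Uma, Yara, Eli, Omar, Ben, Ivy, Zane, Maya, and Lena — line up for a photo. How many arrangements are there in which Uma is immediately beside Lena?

80640

Place the 7 others and the Uma-Lena pair as 8 objects in a line; the pair has 2 internal arrangements.
So the count is 2·(8)! = 80640.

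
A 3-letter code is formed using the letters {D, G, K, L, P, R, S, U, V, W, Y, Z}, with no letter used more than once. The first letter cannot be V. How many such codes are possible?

The first letter has 12−1 = 11 choices (anything except V).
The remaining 2 letters are filled from the other 11 symbols without repetition: 11 × 10 = 110.
Total: 11 × 110 = 1210.

1210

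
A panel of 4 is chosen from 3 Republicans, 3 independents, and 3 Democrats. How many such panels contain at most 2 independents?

120

Split by how many independents are chosen (0 through 2).
Sum: C(3,0)·C(6,4) + C(3,1)·C(6,3) + C(3,2)·C(6,2) = 15 + 60 + 45 = 120.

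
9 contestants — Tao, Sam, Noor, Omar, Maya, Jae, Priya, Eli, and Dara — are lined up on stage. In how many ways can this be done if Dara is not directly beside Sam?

282240

Of the 9! = 362880 arrangements, those with Dara and Sam adjacent number 2 × 8! = 80640 (treat the pair as a block with 2 internal orders).
So 362880 − 80640 = 282240 arrangements keep them apart.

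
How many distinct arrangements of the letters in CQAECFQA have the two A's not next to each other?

3780

There are 8!/(2!·2!·2!) = 5040 arrangements of CQAECFQA in total.
Arrangements with the A's together: treat AA as one letter, giving (7)!/(2!·2!) = 1260.
Hence 5040 − 1260 = 3780.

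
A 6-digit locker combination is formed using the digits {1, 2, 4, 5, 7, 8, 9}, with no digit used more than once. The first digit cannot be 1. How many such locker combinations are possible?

The first digit has 7−1 = 6 choices (anything except 1).
The remaining 5 digits are filled from the other 6 symbols without repetition: 6 × 5 × 4 × 3 × 2 = 720.
Total: 6 × 720 = 4320.

4320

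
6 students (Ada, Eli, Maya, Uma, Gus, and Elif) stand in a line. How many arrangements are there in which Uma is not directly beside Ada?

There are 6! = 720 arrangements in all. If Uma and Ada are adjacent, merging them into one block gives 2·(5)! = 240 arrangements.
So 720 − 240 = 480 arrangements keep them apart.

480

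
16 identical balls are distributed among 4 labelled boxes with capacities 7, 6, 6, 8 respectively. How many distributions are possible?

264

Ignoring the caps, the number of non-negative solutions to x_1+…+x_4 = 16 is C(19,3) = 969.
Subtract solutions that violate a single cap (substitute x_i' = x_i − (cap_i+1)): x_1 ≥ 8 gives C(11,3) = 165; x_2 ≥ 7 gives C(12,3) = 220; x_3 ≥ 7 gives C(12,3) = 220; x_4 ≥ 9 gives C(10,3) = 120. Together 725.
Add back pairs where two caps are both exceeded: 4 + 4 + 0 + 10 + 1 + 1 = 20.
By inclusion–exclusion the count is 969 − 725 + 20 = 264.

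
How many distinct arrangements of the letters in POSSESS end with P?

Fix P in the last position and arrange the remaining 6 letters.
Those 6 letters have S appearing 4 times, giving (6)!/(4!) = 30.

30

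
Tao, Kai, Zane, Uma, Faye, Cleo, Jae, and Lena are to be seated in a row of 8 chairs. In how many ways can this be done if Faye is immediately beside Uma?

Glue Faye and Uma into one block (2 internal orders), leaving 7 units to arrange in a row.
That gives 2 × 7! = 2 × 5040 = 10080.

10080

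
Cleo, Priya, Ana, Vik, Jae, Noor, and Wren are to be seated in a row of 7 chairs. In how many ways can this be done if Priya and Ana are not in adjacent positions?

3600

There are 7! = 5040 arrangements in all. If Priya and Ana are adjacent, merging them into one block gives 2·(6)! = 1440 arrangements.
Complementary counting: 5040 − 1440 = 3600.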